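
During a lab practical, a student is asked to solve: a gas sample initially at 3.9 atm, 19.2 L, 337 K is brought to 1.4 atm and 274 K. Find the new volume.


P1V1/T1 = P2V2/T2
V2 = P1V1T2/(T1P2)
= 3.9×19.2×274/(337×1.4)
= 43.487 L

43.487 L


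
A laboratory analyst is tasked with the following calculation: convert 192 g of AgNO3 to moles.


M(AgNO3) = 169.88 g/mol
n = mass/M = 192/169.88 = 1.1302 mol

1.1302 mol


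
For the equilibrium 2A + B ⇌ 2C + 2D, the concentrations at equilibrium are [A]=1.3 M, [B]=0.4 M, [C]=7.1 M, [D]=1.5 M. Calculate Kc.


Kc = [C]^2[D]^2/([A]^2[B])
= (7.1^2 × 1.5^2)/(1.3^2 × 0.4^1)
= 113.4225/0.676
= 167.8

167.8


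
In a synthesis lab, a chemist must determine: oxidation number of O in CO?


O is usually -2
Oxidation number: -2

-2


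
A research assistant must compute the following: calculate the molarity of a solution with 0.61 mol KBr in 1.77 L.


M = n/V = 0.61/1.77 = 0.345 mol/L

0.345 M


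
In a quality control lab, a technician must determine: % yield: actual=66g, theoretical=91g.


% yield = actual/theoretical × 100
= 66/91 × 100
= 72.53%

72.53%


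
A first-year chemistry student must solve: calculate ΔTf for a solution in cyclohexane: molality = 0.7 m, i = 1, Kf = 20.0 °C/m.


ΔTf = Kf × m × i
= 20.0 × 0.7 × 1
= 14.0 °C

14.0 °C


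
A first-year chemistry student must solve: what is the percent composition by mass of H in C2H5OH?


M(C2H5OH) = 2×12.01 + 6×1.008 + 1×16.0 = 46.068 g/mol
Mass of H = 6 × 1.008 = 6.048 g/mol
% H = 6.048/46.068 × 100 = 13.13%

13.13%


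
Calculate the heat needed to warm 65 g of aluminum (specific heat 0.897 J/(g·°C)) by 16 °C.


q = mcΔT = 65 × 0.897 × 16
= 932.88 J

932.88 J


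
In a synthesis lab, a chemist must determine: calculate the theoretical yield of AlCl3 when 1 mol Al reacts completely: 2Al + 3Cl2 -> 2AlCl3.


Mole ratio AlCl3:Al = 2:2
n(AlCl3) = 1 × 2/2 = 1.000 mol
mass = 1.000 × 133.33 = 133.33 g

133.33 g


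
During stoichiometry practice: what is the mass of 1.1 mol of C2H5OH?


M(C2H5OH) = 46.07 g/mol
mass = n × M = 1.1 × 46.07 = 50.68 g

50.68 g


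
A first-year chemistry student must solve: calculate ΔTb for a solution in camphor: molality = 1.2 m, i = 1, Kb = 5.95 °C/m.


ΔTb = Kb × m × i
= 5.95 × 1.2 × 1
= 7.14 °C

7.14 °C


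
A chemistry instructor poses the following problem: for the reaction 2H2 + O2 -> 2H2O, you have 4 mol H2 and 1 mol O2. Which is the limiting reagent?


Mole ratio available / coefficient:
  H2: 4/2 = 2.000
  O2: 1/1 = 1.000
Smaller ratio is limiting.

O2


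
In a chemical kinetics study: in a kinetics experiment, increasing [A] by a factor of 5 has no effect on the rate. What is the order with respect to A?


rate ∝ [A]^n
rate ∝ [A]^0
Order in A: 0

0


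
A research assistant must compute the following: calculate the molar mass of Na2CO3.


M(Na2CO3) = 2×22.99 + 1×12.01 + 3×16.0
= 45.98 + 12.01 + 48.0
= 105.99 g/mol

105.99 g/mol


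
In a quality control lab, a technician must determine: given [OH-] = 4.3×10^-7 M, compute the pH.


pOH = -log10([OH-]) = -log10(4.3×10^-7)
= 7 - log10(4.3) = 6.37
pH = 14 - pOH = 14 - 6.37 = 7.63

7.63


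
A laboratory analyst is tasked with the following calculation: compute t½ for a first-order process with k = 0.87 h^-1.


t½ = ln2/k = 0.693147/(0.87 h^-1)
= 0.7967 h

0.7967 h


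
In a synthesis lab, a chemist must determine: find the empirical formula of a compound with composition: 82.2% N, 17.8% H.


Assume 100 g sample. Moles of each element:
  N: 82.2/14.01 = 5.867 mol
  H: 17.8/1.008 = 17.659 mol
Divide by smallest (5.867):
  N: 5.867/5.867 = 1.0
  H: 17.659/5.867 = 3.01
Empirical formula: NH3

NH3


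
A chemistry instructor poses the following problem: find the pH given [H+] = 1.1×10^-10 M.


pH = -log10([H+]) = -log10(1.1×10^-10)
= 10 - log10(1.1)
= 10 - 0.04
= 9.96

9.96


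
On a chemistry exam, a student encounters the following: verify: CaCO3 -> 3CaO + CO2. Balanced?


Equation: CaCO3 -> 3CaO + CO2
Check atoms: C: 1=1, Ca: 1≠3, O: 3≠5
Not balanced

No, not balanced


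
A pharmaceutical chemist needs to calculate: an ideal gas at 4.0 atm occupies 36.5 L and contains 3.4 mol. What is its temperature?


PV = nRT  (R = 0.08206 L·atm/(mol·K))
T = PV/(nR) = 4.0×36.5/(3.4×0.08206)
= 146.00/0.279004
= 523.29 K

523.29 K


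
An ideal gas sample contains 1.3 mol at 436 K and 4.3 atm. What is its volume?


PV = nRT  (R = 0.08206 L·atm/(mol·K))
V = nRT/P = 1.3×0.08206×436/4.3
= 10.817 L

10.817 L


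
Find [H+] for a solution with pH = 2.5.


[H+] = 10^(-pH) = 10^(-2.5)
= 3.16×10^-3 M

3.16×10^-3 M


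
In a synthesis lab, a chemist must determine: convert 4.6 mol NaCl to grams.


M(NaCl) = 58.44 g/mol
mass = n × M = 4.6 × 58.44 = 268.82 g

268.82 g


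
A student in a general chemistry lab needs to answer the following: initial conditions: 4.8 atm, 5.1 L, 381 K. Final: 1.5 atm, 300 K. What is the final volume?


P1V1/T1 = P2V2/T2
V2 = P1V1T2/(T1P2)
= 4.8×5.1×300/(381×1.5)
= 12.85 L

12.85 L


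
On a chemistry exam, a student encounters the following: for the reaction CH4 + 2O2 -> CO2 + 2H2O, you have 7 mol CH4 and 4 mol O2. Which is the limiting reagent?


Mole ratio available / coefficient:
  CH4: 7/1 = 7.000
  O2: 4/2 = 2.000
Smaller ratio is limiting.

O2


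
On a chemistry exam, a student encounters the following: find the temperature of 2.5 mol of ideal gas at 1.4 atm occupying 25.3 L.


PV = nRT  (R = 0.08206 L·atm/(mol·K))
T = PV/(nR) = 1.4×25.3/(2.5×0.08206)
= 35.42/0.205150
= 172.65 K

172.65 K


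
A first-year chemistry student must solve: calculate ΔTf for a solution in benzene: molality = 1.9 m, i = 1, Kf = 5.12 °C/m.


ΔTf = Kf × m × i
= 5.12 × 1.9 × 1
= 9.728 °C

9.728 °C


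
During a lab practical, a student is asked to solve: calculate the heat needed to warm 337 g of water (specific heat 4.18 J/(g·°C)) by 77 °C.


q = mcΔT = 337 × 4.18 × 77
= 108466.82 J

108466.82 J


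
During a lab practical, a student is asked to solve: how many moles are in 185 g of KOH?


M(KOH) = 56.11 g/mol
n = mass/M = 185/56.11 = 3.2971 mol

3.2971 mol


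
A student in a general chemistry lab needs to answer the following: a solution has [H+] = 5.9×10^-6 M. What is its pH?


pH = -log10([H+]) = -log10(5.9×10^-6)
= 6 - log10(5.9)
= 6 - 0.77
= 5.23

5.23


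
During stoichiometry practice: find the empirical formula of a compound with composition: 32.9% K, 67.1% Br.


Assume 100 g sample. Moles of each element:
  K: 32.9/39.1 = 0.841 mol
  Br: 67.1/79.9 = 0.84 mol
Divide by smallest (0.84):
  K: 0.841/0.84 = 1.0
  Br: 0.84/0.84 = 1.0
Empirical formula: KBr

KBr


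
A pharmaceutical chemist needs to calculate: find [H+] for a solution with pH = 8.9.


[H+] = 10^(-pH) = 10^(-8.9)
= 1.26×10^-9 M

1.26×10^-9 M


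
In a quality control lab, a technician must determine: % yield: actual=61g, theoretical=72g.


% yield = actual/theoretical × 100
= 61/72 × 100
= 84.72%

84.72%


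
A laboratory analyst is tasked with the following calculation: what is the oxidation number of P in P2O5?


2x + 5(-2) = 0, so x = +5
Oxidation number: +5

+5


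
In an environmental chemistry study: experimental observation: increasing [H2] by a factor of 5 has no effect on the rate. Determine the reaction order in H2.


rate ∝ [H2]^n
rate ∝ [H2]^0
Order in H2: 0

0


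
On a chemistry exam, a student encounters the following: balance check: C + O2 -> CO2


Equation: C + O2 -> CO2
Check atoms: C: 1=1, O: 2=2
Balanced

Yes, balanced


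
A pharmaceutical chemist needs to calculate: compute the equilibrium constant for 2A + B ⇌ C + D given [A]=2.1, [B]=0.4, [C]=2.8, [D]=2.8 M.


Kc = [C][D]/([A]^2[B])
= (2.8^1 × 2.8^1)/(2.1^2 × 0.4^1)
= 7.84/1.764
= 4.444

4.444


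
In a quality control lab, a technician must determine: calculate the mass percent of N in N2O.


M(N2O) = 2×14.01 + 1×16.0 = 44.02 g/mol
Mass of N = 2 × 14.01 = 28.02 g/mol
% N = 28.02/44.02 × 100 = 63.65%

63.65%


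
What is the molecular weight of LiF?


M(LiF) = 1×6.94 + 1×19.0
= 6.94 + 19.0
= 25.94 g/mol

25.94 g/mol


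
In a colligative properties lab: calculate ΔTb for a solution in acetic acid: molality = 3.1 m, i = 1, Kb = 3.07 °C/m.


ΔTb = Kb × m × i
= 3.07 × 3.1 × 1
= 9.517 °C

9.517 °C


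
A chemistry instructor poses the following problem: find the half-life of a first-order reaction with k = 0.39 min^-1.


t½ = ln2/k = 0.693147/(0.39 min^-1)
= 1.777 min

1.777 min


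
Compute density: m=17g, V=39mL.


ρ = mass/volume
= 17/39
= 0.436 g/mL

0.436 g/mL


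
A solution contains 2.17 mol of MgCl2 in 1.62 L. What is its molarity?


M = n/V = 2.17/1.62 = 1.340 mol/L

1.340 M


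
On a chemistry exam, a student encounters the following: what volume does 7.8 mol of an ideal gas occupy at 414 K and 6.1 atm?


PV = nRT  (R = 0.08206 L·atm/(mol·K))
V = nRT/P = 7.8×0.08206×414/6.1
= 43.441 L

43.441 L


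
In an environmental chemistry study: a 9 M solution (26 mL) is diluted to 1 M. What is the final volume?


C1V1 = C2V2
9 × 26 = 1 × V2
V2 = 234/1 = 234.0 mL

234.0 mL


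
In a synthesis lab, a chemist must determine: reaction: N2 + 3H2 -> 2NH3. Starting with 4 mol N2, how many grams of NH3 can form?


Mole ratio NH3:N2 = 2:1
n(NH3) = 4 × 2/1 = 8.000 mol
mass = 8.000 × 17.03 = 136.24 g

136.24 g


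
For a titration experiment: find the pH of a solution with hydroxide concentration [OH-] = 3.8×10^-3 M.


pOH = -log10([OH-]) = -log10(3.8×10^-3)
= 3 - log10(3.8) = 2.42
pH = 14 - pOH = 14 - 2.42 = 11.58

11.58


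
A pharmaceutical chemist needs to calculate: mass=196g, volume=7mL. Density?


ρ = mass/volume
= 196/7
= 28.0 g/mL

28.0 g/mL


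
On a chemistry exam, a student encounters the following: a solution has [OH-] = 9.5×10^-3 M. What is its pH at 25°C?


pOH = -log10([OH-]) = -log10(9.5×10^-3)
= 3 - log10(9.5) = 2.02
pH = 14 - pOH = 14 - 2.02 = 11.98

11.98


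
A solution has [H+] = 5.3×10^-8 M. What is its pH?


pH = -log10([H+]) = -log10(5.3×10^-8)
= 8 - log10(5.3)
= 8 - 0.72
= 7.28

7.28


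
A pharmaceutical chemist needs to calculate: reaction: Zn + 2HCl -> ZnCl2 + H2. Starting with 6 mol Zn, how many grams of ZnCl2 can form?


Mole ratio ZnCl2:Zn = 1:1
n(ZnCl2) = 6 × 1/1 = 6.000 mol
mass = 6.000 × 136.28 = 817.68 g

817.68 g


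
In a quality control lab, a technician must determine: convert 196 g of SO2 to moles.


M(SO2) = 64.07 g/mol
n = mass/M = 196/64.07 = 3.0592 mol

3.0592 mol


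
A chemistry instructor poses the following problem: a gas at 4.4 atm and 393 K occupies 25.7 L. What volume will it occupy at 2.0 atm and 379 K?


P1V1/T1 = P2V2/T2
V2 = P1V1T2/(T1P2)
= 4.4×25.7×379/(393×2.0)
= 54.526 L

54.526 L


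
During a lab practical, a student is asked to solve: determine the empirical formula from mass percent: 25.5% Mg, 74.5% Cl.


Assume 100 g sample. Moles of each element:
  Mg: 25.5/24.31 = 1.049 mol
  Cl: 74.5/35.45 = 2.102 mol
Divide by smallest (1.049):
  Mg: 1.049/1.049 = 1.0
  Cl: 2.102/1.049 = 2.0
Empirical formula: MgCl2

MgCl2


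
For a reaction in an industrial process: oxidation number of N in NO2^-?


x + 2(-2) = -1, so x = +3
Oxidation number: +3

+3


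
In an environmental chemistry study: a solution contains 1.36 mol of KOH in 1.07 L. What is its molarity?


M = n/V = 1.36/1.07 = 1.271 mol/L

1.271 M


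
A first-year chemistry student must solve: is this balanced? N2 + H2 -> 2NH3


Equation: N2 + H2 -> 2NH3
Check atoms: H: 2≠6, N: 2=2
Not balanced

No, not balanced


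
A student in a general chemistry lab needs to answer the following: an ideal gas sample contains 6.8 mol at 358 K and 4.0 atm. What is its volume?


PV = nRT  (R = 0.08206 L·atm/(mol·K))
V = nRT/P = 6.8×0.08206×358/4.0
= 49.942 L

49.942 L


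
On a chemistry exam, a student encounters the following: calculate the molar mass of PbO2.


M(PbO2) = 1×207.2 + 2×16.0
= 207.2 + 32.0
= 239.2 g/mol

239.2 g/mol


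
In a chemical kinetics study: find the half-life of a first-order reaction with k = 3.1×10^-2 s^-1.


t½ = ln2/k = 0.693147/(3.1×10^-2 s^-1)
= 22.36 s

22.36 s


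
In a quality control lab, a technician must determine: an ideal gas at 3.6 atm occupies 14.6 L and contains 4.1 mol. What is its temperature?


PV = nRT  (R = 0.08206 L·atm/(mol·K))
T = PV/(nR) = 3.6×14.6/(4.1×0.08206)
= 52.56/0.336446
= 156.22 K

156.22 K


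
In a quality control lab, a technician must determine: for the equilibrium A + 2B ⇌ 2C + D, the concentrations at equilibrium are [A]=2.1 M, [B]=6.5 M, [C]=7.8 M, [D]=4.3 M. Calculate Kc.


Kc = [C]^2[D]/([A][B]^2)
= (7.8^2 × 4.3^1)/(2.1^1 × 6.5^2)
= 261.612/88.725
= 2.949

2.949


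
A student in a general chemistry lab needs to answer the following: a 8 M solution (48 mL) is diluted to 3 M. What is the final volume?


C1V1 = C2V2
8 × 48 = 3 × V2
V2 = 384/3 = 128.0 mL

128.0 mL


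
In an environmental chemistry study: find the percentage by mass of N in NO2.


M(NO2) = 1×14.01 + 2×16.0 = 46.01 g/mol
Mass of N = 1 × 14.01 = 14.01 g/mol
% N = 14.01/46.01 × 100 = 30.45%

30.45%


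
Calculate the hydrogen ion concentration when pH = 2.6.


[H+] = 10^(-pH) = 10^(-2.6)
= 2.51×10^-3 M

2.51×10^-3 M


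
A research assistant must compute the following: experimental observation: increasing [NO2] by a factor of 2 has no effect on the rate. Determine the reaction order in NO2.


rate ∝ [NO2]^n
rate ∝ [NO2]^0
Order in NO2: 0

0


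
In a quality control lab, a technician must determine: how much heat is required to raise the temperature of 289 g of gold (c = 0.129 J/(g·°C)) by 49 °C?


q = mcΔT = 289 × 0.129 × 49
= 1826.77 J

1826.77 J


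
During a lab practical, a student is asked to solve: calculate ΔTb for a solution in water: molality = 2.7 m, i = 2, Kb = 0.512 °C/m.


ΔTb = Kb × m × i
= 0.512 × 2.7 × 2
= 2.7648 °C

2.7648 °C


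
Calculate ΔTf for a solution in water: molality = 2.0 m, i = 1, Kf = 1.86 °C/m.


ΔTf = Kf × m × i
= 1.86 × 2.0 × 1
= 3.72 °C

3.72 °C


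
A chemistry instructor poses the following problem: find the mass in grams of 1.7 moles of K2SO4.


M(K2SO4) = 174.27 g/mol
mass = n × M = 1.7 × 174.27 = 296.26 g

296.26 g


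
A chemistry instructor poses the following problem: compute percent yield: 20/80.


% yield = actual/theoretical × 100
= 20/80 × 100
= 25.0%

25.0%


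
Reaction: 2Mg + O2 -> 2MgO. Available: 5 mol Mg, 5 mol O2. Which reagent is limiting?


Mole ratio available / coefficient:
  Mg: 5/2 = 2.500
  O2: 5/1 = 5.000
Smaller ratio is limiting.

Mg


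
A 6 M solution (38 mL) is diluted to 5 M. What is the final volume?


C1V1 = C2V2
6 × 38 = 5 × V2
V2 = 228/5 = 45.6 mL

45.6 mL


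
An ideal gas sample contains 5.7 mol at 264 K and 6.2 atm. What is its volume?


PV = nRT  (R = 0.08206 L·atm/(mol·K))
V = nRT/P = 5.7×0.08206×264/6.2
= 19.917 L

19.917 L


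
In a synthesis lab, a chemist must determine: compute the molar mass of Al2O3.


M(Al2O3) = 2×26.98 + 3×16.0
= 53.96 + 48.0
= 101.96 g/mol

101.96 g/mol


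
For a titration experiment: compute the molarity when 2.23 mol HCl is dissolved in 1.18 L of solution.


M = n/V = 2.23/1.18 = 1.890 mol/L

1.890 M


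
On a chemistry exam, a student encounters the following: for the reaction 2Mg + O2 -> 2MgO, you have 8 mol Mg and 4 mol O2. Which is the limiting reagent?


Mole ratio available / coefficient:
  Mg: 8/2 = 4.000
  O2: 4/1 = 4.000
Smaller ratio is limiting.

neither (stoichiometric); Mg and O2 are fully consumed


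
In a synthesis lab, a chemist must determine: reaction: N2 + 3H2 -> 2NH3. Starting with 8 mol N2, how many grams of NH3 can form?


Mole ratio NH3:N2 = 2:1
n(NH3) = 8 × 2/1 = 16.000 mol
mass = 16.000 × 17.03 = 272.48 g

272.48 g


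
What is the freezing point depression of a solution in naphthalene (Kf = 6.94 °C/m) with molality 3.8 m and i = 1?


ΔTf = Kf × m × i
= 6.94 × 3.8 × 1
= 26.372 °C

26.372 °C


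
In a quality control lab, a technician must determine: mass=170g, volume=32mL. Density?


ρ = mass/volume
= 170/32
= 5.312 g/mL

5.312 g/mL


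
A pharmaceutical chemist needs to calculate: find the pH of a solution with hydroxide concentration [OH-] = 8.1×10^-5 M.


pOH = -log10([OH-]) = -log10(8.1×10^-5)
= 5 - log10(8.1) = 4.09
pH = 14 - pOH = 14 - 4.09 = 9.91

9.91


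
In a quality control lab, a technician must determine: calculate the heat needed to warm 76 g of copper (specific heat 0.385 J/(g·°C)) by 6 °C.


q = mcΔT = 76 × 0.385 × 6
= 175.56 J

175.56 J


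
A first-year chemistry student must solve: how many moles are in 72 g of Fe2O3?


M(Fe2O3) = 159.7 g/mol
n = mass/M = 72/159.7 = 0.4508 mol

0.4508 mol


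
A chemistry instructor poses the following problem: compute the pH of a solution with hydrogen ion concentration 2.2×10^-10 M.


pH = -log10([H+]) = -log10(2.2×10^-10)
= 10 - log10(2.2)
= 10 - 0.34
= 9.66

9.66


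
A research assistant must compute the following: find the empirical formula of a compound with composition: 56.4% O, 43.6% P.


Assume 100 g sample. Moles of each element:
  O: 56.4/16.0 = 3.525 mol
  P: 43.6/30.97 = 1.408 mol
Divide by smallest (1.408):
  O: 3.525/1.408 = 2.5
  P: 1.408/1.408 = 1.0
Multiply all ratios by 2 to obtain whole numbers.
Empirical formula: P2O5

P2O5


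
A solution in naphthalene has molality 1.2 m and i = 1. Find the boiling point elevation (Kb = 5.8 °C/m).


ΔTb = Kb × m × i
= 5.8 × 1.2 × 1
= 6.96 °C

6.96 °C


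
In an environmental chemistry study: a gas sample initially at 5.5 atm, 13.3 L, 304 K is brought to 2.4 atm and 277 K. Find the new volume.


P1V1/T1 = P2V2/T2
V2 = P1V1T2/(T1P2)
= 5.5×13.3×277/(304×2.4)
= 27.772 L

27.772 L


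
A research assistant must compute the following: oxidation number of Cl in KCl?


halide: -1
Oxidation number: -1

-1


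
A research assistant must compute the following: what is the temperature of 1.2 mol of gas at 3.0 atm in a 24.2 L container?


PV = nRT  (R = 0.08206 L·atm/(mol·K))
T = PV/(nR) = 3.0×24.2/(1.2×0.08206)
= 72.60/0.098472
= 737.27 K

737.27 K


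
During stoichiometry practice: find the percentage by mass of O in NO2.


M(NO2) = 1×14.01 + 2×16.0 = 46.01 g/mol
Mass of O = 2 × 16.0 = 32.00 g/mol
% O = 32.00/46.01 × 100 = 69.55%

69.55%


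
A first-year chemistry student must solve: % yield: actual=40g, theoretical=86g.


% yield = actual/theoretical × 100
= 40/86 × 100
= 46.51%

46.51%


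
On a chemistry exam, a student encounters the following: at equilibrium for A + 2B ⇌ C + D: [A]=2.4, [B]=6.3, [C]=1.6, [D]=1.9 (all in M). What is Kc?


Kc = [C][D]/([A][B]^2)
= (1.6^1 × 1.9^1)/(2.4^1 × 6.3^2)
= 3.04/95.256
= 0.03191

0.03191


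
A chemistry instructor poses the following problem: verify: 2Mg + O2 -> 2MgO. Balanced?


Equation: 2Mg + O2 -> 2MgO
Check atoms: Mg: 2=2, O: 2=2
Balanced

Yes, balanced


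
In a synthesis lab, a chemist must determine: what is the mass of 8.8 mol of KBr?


M(KBr) = 119.0 g/mol
mass = n × M = 8.8 × 119.0 = 1047.20 g

1047.20 g


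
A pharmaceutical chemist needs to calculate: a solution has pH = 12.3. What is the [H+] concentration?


[H+] = 10^(-pH) = 10^(-12.3)
= 5.01×10^-13 M

5.01×10^-13 M


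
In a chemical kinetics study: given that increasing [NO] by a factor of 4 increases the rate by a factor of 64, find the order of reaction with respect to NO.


rate ∝ [NO]^n
4^n = 64 → n = 3
Order in NO: 3

3


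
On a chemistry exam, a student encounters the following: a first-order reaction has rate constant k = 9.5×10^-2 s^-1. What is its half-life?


t½ = ln2/k = 0.693147/(9.5×10^-2 s^-1)
= 7.296 s

7.296 s


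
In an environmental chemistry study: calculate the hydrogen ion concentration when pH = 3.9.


[H+] = 10^(-pH) = 10^(-3.9)
= 1.26×10^-4 M

1.26×10^-4 M


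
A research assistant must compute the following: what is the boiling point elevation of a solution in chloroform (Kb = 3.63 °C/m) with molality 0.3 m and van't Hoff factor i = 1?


ΔTb = Kb × m × i
= 3.63 × 0.3 × 1
= 1.089 °C

1.089 °C


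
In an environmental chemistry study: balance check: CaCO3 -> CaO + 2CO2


Equation: CaCO3 -> CaO + 2CO2
Check atoms: C: 1≠2, Ca: 1=1, O: 3≠5
Not balanced

No, not balanced


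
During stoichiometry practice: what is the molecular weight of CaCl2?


M(CaCl2) = 1×40.08 + 2×35.45
= 40.08 + 70.9
= 110.98 g/mol

110.98 g/mol


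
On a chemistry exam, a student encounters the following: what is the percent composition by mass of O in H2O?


M(H2O) = 2×1.008 + 1×16.0 = 18.016 g/mol
Mass of O = 1 × 16.0 = 16.00 g/mol
% O = 16.00/18.016 × 100 = 88.81%

88.81%


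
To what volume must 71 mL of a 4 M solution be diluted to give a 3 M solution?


C1V1 = C2V2
4 × 71 = 3 × V2
V2 = 284/3 = 94.67 mL

94.67 mL


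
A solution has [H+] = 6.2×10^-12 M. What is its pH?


pH = -log10([H+]) = -log10(6.2×10^-12)
= 12 - log10(6.2)
= 12 - 0.79
= 11.21

11.21


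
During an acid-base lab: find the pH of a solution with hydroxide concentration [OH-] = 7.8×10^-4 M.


pOH = -log10([OH-]) = -log10(7.8×10^-4)
= 4 - log10(7.8) = 3.11
pH = 14 - pOH = 14 - 3.11 = 10.89

10.89


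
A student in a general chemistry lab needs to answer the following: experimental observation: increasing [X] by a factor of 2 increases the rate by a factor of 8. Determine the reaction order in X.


rate ∝ [X]^n
2^n = 8 → n = 3
Order in X: 3

3


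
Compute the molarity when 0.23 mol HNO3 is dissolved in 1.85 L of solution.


M = n/V = 0.23/1.85 = 0.124 mol/L

0.124 M


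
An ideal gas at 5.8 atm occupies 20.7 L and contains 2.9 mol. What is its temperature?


PV = nRT  (R = 0.08206 L·atm/(mol·K))
T = PV/(nR) = 5.8×20.7/(2.9×0.08206)
= 120.06/0.237974
= 504.51 K

504.51 K


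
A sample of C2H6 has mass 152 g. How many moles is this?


M(C2H6) = 30.07 g/mol
n = mass/M = 152/30.07 = 5.0549 mol

5.0549 mol


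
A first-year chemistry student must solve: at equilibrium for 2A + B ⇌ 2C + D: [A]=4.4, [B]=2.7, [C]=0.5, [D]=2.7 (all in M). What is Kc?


Kc = [C]^2[D]/([A]^2[B])
= (0.5^2 × 2.7^1)/(4.4^2 × 2.7^1)
= 0.675/52.272
= 0.01291

0.01291


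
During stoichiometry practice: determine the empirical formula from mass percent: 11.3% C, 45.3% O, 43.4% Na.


Assume 100 g sample. Moles of each element:
  C: 11.3/12.01 = 0.941 mol
  O: 45.3/16.0 = 2.831 mol
  Na: 43.4/22.99 = 1.888 mol
Divide by smallest (0.941):
  C: 0.941/0.941 = 1.0
  O: 2.831/0.941 = 3.01
  Na: 1.888/0.941 = 2.01
Empirical formula: Na2CO3

Na2CO3


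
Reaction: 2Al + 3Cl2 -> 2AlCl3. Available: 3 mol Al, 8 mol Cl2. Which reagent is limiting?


Mole ratio available / coefficient:
  Al: 3/2 = 1.500
  Cl2: 8/3 = 2.667
Smaller ratio is limiting.

Al


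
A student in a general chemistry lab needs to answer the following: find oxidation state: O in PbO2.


O is usually -2
Oxidation number: -2

-2


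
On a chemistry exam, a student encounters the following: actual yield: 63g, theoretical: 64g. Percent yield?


% yield = actual/theoretical × 100
= 63/64 × 100
= 98.44%

98.44%


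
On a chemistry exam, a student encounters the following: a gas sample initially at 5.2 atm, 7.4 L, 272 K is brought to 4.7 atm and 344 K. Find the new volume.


P1V1/T1 = P2V2/T2
V2 = P1V1T2/(T1P2)
= 5.2×7.4×344/(272×4.7)
= 10.354 L

10.354 L


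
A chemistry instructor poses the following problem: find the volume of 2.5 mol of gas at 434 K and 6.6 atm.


PV = nRT  (R = 0.08206 L·atm/(mol·K))
V = nRT/P = 2.5×0.08206×434/6.6
= 13.49 L

13.49 L


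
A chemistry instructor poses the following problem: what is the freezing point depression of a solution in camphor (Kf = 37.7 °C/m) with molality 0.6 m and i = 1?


ΔTf = Kf × m × i
= 37.7 × 0.6 × 1
= 22.62 °C

22.62 °C


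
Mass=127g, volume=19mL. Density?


ρ = mass/volume
= 127/19
= 6.684 g/mL

6.684 g/mL


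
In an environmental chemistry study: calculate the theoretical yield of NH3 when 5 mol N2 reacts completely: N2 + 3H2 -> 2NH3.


Mole ratio NH3:N2 = 2:1
n(NH3) = 5 × 2/1 = 10.000 mol
mass = 10.000 × 17.03 = 170.3 g

170.3 g


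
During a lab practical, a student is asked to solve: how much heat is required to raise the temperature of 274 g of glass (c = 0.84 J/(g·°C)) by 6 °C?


q = mcΔT = 274 × 0.84 × 6
= 1380.96 J

1380.96 J


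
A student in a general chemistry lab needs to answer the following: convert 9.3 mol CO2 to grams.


M(CO2) = 44.01 g/mol
mass = n × M = 9.3 × 44.01 = 409.29 g

409.29 g


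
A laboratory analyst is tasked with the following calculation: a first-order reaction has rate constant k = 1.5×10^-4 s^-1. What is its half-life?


t½ = ln2/k = 0.693147/(1.5×10^-4 s^-1)
= 4621 s

4621 s


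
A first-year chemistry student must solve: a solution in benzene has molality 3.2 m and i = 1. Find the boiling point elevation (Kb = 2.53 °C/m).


ΔTb = Kb × m × i
= 2.53 × 3.2 × 1
= 8.096 °C

8.096 °C


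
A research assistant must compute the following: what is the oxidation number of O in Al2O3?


O is usually -2
Oxidation number: -2

-2


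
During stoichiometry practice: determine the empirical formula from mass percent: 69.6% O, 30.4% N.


Assume 100 g sample. Moles of each element:
  O: 69.6/16.0 = 4.35 mol
  N: 30.4/14.01 = 2.17 mol
Divide by smallest (2.17):
  O: 4.35/2.17 = 2.0
  N: 2.17/2.17 = 1.0
Empirical formula: NO2

NO2


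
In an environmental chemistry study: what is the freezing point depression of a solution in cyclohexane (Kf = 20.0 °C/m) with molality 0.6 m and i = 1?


ΔTf = Kf × m × i
= 20.0 × 0.6 × 1
= 12.0 °C

12.0 °C


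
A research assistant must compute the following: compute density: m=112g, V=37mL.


ρ = mass/volume
= 112/37
= 3.027 g/mL

3.027 g/mL


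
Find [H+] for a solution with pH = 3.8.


[H+] = 10^(-pH) = 10^(-3.8)
= 1.58×10^-4 M

1.58×10^-4 M


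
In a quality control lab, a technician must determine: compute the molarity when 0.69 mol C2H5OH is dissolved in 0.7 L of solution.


M = n/V = 0.69/0.7 = 0.986 mol/L

0.986 M


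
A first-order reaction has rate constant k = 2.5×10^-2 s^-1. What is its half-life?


t½ = ln2/k = 0.693147/(2.5×10^-2 s^-1)
= 27.73 s

27.73 s


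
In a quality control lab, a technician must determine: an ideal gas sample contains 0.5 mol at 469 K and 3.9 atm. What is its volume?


PV = nRT  (R = 0.08206 L·atm/(mol·K))
V = nRT/P = 0.5×0.08206×469/3.9
= 4.934 L

4.934 L


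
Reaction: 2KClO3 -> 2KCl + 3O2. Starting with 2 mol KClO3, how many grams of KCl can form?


Mole ratio KCl:KClO3 = 2:2
n(KCl) = 2 × 2/2 = 2.000 mol
mass = 2.000 × 74.55 = 149.1 g

149.1 g


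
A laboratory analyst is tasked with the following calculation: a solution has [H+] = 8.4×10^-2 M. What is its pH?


pH = -log10([H+]) = -log10(8.4×10^-2)
= 2 - log10(8.4)
= 2 - 0.92
= 1.08

1.08


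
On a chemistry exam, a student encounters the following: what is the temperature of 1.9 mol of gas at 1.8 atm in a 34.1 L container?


PV = nRT  (R = 0.08206 L·atm/(mol·K))
T = PV/(nR) = 1.8×34.1/(1.9×0.08206)
= 61.38/0.155914
= 393.68 K

393.68 K


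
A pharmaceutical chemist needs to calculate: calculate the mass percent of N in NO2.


M(NO2) = 1×14.01 + 2×16.0 = 46.01 g/mol
Mass of N = 1 × 14.01 = 14.01 g/mol
% N = 14.01/46.01 × 100 = 30.45%

30.45%


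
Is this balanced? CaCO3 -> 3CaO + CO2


Equation: CaCO3 -> 3CaO + CO2
Check atoms: C: 1=1, Ca: 1≠3, O: 3≠5
Not balanced

No, not balanced


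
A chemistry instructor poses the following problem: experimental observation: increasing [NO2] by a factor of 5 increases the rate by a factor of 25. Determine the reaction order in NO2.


rate ∝ [NO2]^n
5^n = 25 → n = 2
Order in NO2: 2

2


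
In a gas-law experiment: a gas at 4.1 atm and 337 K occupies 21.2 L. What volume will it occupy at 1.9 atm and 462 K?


P1V1/T1 = P2V2/T2
V2 = P1V1T2/(T1P2)
= 4.1×21.2×462/(337×1.9)
= 62.716 L

62.716 L


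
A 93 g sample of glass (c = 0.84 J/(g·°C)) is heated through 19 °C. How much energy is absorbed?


q = mcΔT = 93 × 0.84 × 19
= 1484.28 J

1484.28 J


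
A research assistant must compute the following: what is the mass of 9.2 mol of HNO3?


M(HNO3) = 63.02 g/mol
mass = n × M = 9.2 × 63.02 = 579.78 g

579.78 g


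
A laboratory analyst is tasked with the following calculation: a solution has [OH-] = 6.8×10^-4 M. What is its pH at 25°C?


pOH = -log10([OH-]) = -log10(6.8×10^-4)
= 4 - log10(6.8) = 3.17
pH = 14 - pOH = 14 - 3.17 = 10.83

10.83


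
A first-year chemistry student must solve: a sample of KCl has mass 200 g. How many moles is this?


M(KCl) = 74.55 g/mol
n = mass/M = 200/74.55 = 2.6828 mol

2.6828 mol


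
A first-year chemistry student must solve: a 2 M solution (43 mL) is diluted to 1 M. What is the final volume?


C1V1 = C2V2
2 × 43 = 1 × V2
V2 = 86/1 = 86.0 mL

86.0 mL


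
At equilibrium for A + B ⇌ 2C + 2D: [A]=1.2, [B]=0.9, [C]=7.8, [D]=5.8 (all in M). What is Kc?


Kc = [C]^2[D]^2/([A][B])
= (7.8^2 × 5.8^2)/(1.2^1 × 0.9^1)
= 2046.6576/1.08
= 1895

1895


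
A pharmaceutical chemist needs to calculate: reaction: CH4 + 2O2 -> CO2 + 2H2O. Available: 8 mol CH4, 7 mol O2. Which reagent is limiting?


Mole ratio available / coefficient:
  CH4: 8/1 = 8.000
  O2: 7/2 = 3.500
Smaller ratio is limiting.

O2


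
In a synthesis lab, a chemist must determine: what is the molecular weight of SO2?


M(SO2) = 1×32.07 + 2×16.0
= 32.07 + 32.0
= 64.07 g/mol

64.07 g/mol


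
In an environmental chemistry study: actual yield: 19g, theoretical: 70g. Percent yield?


% yield = actual/theoretical × 100
= 19/70 × 100
= 27.14%

27.14%


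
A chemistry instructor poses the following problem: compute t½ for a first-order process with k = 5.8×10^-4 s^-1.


t½ = ln2/k = 0.693147/(5.8×10^-4 s^-1)
= 1195 s

1195 s


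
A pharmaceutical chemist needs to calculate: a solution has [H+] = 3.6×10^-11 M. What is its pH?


pH = -log10([H+]) = -log10(3.6×10^-11)
= 11 - log10(3.6)
= 11 - 0.56
= 10.44

10.44


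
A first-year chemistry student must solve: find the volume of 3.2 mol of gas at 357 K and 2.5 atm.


PV = nRT  (R = 0.08206 L·atm/(mol·K))
V = nRT/P = 3.2×0.08206×357/2.5
= 37.498 L

37.498 L


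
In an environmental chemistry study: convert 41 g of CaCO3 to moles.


M(CaCO3) = 100.09 g/mol
n = mass/M = 41/100.09 = 0.4096 mol

0.4096 mol


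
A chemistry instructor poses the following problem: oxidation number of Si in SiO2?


x + 2(-2) = 0, so x = +4
Oxidation number: +4

+4


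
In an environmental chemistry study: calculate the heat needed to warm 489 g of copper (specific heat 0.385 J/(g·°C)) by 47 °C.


q = mcΔT = 489 × 0.385 × 47
= 8848.46 J

8848.46 J


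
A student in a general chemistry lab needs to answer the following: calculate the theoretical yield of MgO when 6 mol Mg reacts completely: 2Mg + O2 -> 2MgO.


Mole ratio MgO:Mg = 2:2
n(MgO) = 6 × 2/2 = 6.000 mol
mass = 6.000 × 40.31 = 241.86 g

241.86 g


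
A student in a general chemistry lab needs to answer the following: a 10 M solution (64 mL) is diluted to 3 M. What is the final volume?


C1V1 = C2V2
10 × 64 = 3 × V2
V2 = 640/3 = 213.33 mL

213.33 mL


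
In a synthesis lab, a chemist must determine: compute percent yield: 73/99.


% yield = actual/theoretical × 100
= 73/99 × 100
= 73.74%

73.74%


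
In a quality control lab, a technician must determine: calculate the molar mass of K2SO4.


M(K2SO4) = 2×39.1 + 1×32.07 + 4×16.0
= 78.2 + 32.07 + 64.0
= 174.27 g/mol

174.27 g/mol


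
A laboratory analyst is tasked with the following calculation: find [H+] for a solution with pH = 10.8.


[H+] = 10^(-pH) = 10^(-10.8)
= 1.58×10^-11 M

1.58×10^-11 M


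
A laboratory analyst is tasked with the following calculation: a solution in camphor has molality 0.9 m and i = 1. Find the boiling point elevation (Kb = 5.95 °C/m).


ΔTb = Kb × m × i
= 5.95 × 0.9 × 1
= 5.355 °C

5.355 °C


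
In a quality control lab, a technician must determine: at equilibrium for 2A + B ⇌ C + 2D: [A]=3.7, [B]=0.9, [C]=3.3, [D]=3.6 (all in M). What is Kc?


Kc = [C][D]^2/([A]^2[B])
= (3.3^1 × 3.6^2)/(3.7^2 × 0.9^1)
= 42.768/12.321
= 3.471

3.471


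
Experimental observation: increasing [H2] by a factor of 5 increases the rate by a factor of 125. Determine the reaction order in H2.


rate ∝ [H2]^n
5^n = 125 → n = 3
Order in H2: 3

3


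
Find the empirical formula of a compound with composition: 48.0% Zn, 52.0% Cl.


Assume 100 g sample. Moles of each element:
  Zn: 48.0/65.38 = 0.734 mol
  Cl: 52.0/35.45 = 1.467 mol
Divide by smallest (0.734):
  Zn: 0.734/0.734 = 1.0
  Cl: 1.467/0.734 = 2.0
Empirical formula: ZnCl2

ZnCl2


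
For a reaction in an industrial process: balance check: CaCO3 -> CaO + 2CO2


Equation: CaCO3 -> CaO + 2CO2
Check atoms: C: 1≠2, Ca: 1=1, O: 3≠5
Not balanced

No, not balanced


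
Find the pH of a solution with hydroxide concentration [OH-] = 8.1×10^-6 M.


pOH = -log10([OH-]) = -log10(8.1×10^-6)
= 6 - log10(8.1) = 5.09
pH = 14 - pOH = 14 - 5.09 = 8.91

8.91


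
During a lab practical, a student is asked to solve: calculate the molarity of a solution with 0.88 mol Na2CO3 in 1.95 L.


M = n/V = 0.88/1.95 = 0.451 mol/L

0.451 M


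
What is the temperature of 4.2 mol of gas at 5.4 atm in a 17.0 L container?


PV = nRT  (R = 0.08206 L·atm/(mol·K))
T = PV/(nR) = 5.4×17.0/(4.2×0.08206)
= 91.80/0.344652
= 266.36 K

266.36 K


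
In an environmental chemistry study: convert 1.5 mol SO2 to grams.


M(SO2) = 64.07 g/mol
mass = n × M = 1.5 × 64.07 = 96.11 g

96.11 g


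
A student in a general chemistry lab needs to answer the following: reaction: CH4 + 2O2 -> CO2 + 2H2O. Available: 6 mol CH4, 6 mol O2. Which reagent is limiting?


Mole ratio available / coefficient:
  CH4: 6/1 = 6.000
  O2: 6/2 = 3.000
Smaller ratio is limiting.

O2


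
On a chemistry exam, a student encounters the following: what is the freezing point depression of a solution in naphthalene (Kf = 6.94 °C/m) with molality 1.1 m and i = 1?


ΔTf = Kf × m × i
= 6.94 × 1.1 × 1
= 7.634 °C

7.634 °C


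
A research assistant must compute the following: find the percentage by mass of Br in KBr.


M(KBr) = 1×39.1 + 1×79.9 = 119.00 g/mol
Mass of Br = 1 × 79.9 = 79.90 g/mol
% Br = 79.90/119.00 × 100 = 67.14%

67.14%


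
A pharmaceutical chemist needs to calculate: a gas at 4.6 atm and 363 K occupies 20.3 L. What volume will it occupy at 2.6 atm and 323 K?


P1V1/T1 = P2V2/T2
V2 = P1V1T2/(T1P2)
= 4.6×20.3×323/(363×2.6)
= 31.958 L

31.958 L


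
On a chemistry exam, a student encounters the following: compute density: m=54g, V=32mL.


ρ = mass/volume
= 54/32
= 1.688 g/mL

1.688 g/mL


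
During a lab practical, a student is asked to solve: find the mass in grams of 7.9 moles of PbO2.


M(PbO2) = 239.2 g/mol
mass = n × M = 7.9 × 239.2 = 1889.68 g

1889.68 g


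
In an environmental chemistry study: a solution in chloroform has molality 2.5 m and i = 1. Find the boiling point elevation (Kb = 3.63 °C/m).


ΔTb = Kb × m × i
= 3.63 × 2.5 × 1
= 9.075 °C

9.075 °C


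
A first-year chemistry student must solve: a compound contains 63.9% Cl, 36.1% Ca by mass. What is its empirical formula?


Assume 100 g sample. Moles of each element:
  Cl: 63.9/35.45 = 1.803 mol
  Ca: 36.1/40.08 = 0.901 mol
Divide by smallest (0.901):
  Cl: 1.803/0.901 = 2.0
  Ca: 0.901/0.901 = 1.0
Empirical formula: CaCl2

CaCl2


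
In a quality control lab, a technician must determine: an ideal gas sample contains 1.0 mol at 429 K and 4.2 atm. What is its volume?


PV = nRT  (R = 0.08206 L·atm/(mol·K))
V = nRT/P = 1.0×0.08206×429/4.2
= 8.382 L

8.382 L


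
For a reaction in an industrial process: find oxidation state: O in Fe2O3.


O is usually -2
Oxidation number: -2

-2


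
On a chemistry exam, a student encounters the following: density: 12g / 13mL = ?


ρ = mass/volume
= 12/13
= 0.923 g/mL

0.923 g/mL


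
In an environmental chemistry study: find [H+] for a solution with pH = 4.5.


[H+] = 10^(-pH) = 10^(-4.5)
= 3.16×10^-5 M

3.16×10^-5 M


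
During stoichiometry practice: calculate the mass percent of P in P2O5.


M(P2O5) = 2×30.97 + 5×16.0 = 141.94 g/mol
Mass of P = 2 × 30.97 = 61.94 g/mol
% P = 61.94/141.94 × 100 = 43.64%

43.64%


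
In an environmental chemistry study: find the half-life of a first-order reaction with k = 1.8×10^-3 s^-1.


t½ = ln2/k = 0.693147/(1.8×10^-3 s^-1)
= 385.1 s

385.1 s


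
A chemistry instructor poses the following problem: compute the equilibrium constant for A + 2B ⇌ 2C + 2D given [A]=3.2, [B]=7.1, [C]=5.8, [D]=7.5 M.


Kc = [C]^2[D]^2/([A][B]^2)
= (5.8^2 × 7.5^2)/(3.2^1 × 7.1^2)
= 1892.25/161.312
= 11.73

11.73


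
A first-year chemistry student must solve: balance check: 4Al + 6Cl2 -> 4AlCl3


Equation: 4Al + 6Cl2 -> 4AlCl3
Check atoms: Al: 4=4, Cl: 12=12
Balanced

Yes, balanced


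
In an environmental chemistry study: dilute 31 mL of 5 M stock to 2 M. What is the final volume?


C1V1 = C2V2
5 × 31 = 2 × V2
V2 = 155/2 = 77.5 mL

77.5 mL


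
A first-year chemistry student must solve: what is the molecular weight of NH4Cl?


M(NH4Cl) = 1×14.01 + 4×1.008 + 1×35.45
= 14.01 + 4.03 + 35.45
= 53.49 g/mol

53.49 g/mol


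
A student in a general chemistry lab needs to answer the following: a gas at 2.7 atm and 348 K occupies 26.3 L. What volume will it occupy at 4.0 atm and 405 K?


P1V1/T1 = P2V2/T2
V2 = P1V1T2/(T1P2)
= 2.7×26.3×405/(348×4.0)
= 20.66 L

20.66 L


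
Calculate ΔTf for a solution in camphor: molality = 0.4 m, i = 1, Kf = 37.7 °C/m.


ΔTf = Kf × m × i
= 37.7 × 0.4 × 1
= 15.08 °C

15.08 °C


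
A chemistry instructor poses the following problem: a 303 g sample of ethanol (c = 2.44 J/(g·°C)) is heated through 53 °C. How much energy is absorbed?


q = mcΔT = 303 × 2.44 × 53
= 39183.96 J

39183.96 J


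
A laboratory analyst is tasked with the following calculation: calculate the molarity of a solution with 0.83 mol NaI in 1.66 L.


M = n/V = 0.83/1.66 = 0.500 mol/L

0.500 M


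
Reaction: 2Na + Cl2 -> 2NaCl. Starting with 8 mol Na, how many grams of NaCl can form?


Mole ratio NaCl:Na = 2:2
n(NaCl) = 8 × 2/2 = 8.000 mol
mass = 8.000 × 58.44 = 467.52 g

467.52 g


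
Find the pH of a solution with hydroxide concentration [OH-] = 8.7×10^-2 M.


pOH = -log10([OH-]) = -log10(8.7×10^-2)
= 2 - log10(8.7) = 1.06
pH = 14 - pOH = 14 - 1.06 = 12.94

12.94


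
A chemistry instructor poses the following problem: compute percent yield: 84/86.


% yield = actual/theoretical × 100
= 84/86 × 100
= 97.67%

97.67%


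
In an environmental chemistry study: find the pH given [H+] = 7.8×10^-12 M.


pH = -log10([H+]) = -log10(7.8×10^-12)
= 12 - log10(7.8)
= 12 - 0.89
= 11.11

11.11


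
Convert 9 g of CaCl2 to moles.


M(CaCl2) = 110.98 g/mol
n = mass/M = 9/110.98 = 0.0811 mol

0.0811 mol
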